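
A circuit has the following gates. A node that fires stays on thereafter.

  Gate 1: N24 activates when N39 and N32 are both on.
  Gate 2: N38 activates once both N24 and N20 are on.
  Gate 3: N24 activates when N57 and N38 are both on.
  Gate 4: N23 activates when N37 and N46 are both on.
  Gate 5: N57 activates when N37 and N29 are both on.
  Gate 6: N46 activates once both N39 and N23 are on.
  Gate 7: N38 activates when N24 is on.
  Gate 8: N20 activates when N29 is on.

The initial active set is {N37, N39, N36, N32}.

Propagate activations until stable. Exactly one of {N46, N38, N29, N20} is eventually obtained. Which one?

N39 and N32 are on, so N24 activates (Gate 1).
Gate 7: N24 on → N38 on.
N46 would need N39 and N23 (Gate 6), but N23 never turns on. No rule produces N29, and it is not given. N20 would need N29 (Gate 8), but N29 never turns on.

N38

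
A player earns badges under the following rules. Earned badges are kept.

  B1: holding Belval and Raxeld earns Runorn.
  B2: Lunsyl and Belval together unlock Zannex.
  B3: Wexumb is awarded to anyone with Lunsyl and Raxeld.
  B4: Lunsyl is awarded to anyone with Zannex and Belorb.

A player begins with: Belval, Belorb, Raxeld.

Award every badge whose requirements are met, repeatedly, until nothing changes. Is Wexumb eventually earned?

No

Wexumb would need Lunsyl and Raxeld (B3), but Lunsyl is never earned.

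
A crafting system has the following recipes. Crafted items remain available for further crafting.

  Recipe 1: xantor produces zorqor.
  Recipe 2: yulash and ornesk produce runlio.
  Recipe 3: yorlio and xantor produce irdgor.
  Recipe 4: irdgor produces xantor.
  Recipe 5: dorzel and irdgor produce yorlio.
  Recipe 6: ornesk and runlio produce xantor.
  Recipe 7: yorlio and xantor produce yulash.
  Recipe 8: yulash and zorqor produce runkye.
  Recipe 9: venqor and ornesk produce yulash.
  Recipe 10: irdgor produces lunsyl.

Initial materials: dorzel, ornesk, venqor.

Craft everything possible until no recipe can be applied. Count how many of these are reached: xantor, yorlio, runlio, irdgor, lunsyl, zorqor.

3

venqor and ornesk → yulash (Recipe 9).
yulash and ornesk → runlio (Recipe 2).
Using Recipe 6, ornesk and runlio make xantor.
xantor → zorqor (Recipe 1).
xantor: reached.
yorlio would need dorzel and irdgor (Recipe 5), but irdgor is never obtained.
runlio: reached.
irdgor would need yorlio and xantor (Recipe 3), but yorlio is never obtained.
lunsyl would need irdgor (Recipe 10), but irdgor is never obtained.
zorqor: reached.
Reached: xantor, runlio, and zorqor — 3 of the 6.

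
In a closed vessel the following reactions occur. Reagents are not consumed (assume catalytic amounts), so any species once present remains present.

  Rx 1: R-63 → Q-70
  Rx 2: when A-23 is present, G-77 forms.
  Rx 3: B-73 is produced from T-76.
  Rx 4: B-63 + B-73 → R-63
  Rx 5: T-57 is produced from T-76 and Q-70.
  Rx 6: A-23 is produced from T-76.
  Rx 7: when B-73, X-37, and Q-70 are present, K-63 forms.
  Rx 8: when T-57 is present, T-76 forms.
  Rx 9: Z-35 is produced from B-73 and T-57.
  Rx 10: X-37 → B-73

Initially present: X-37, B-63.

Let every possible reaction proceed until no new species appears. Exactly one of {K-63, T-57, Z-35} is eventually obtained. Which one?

X-37 present → B-73 forms (Rx 10).
B-63 and B-73 present → R-63 forms (Rx 4).
R-63 present → Q-70 forms (Rx 1).
B-73, X-37, and Q-70 present → K-63 forms (Rx 7).
Z-35 would need B-73 and T-57 (Rx 9), but T-57 never forms. T-57 would need T-76 and Q-70 (Rx 5), but T-76 never forms.

K-63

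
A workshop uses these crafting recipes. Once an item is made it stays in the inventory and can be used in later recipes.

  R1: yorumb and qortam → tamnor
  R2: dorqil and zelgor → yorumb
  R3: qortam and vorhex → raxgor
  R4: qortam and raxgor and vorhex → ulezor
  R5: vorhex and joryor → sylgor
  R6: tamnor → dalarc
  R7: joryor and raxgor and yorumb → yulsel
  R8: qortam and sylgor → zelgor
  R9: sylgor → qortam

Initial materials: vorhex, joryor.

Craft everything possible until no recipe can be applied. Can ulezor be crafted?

vorhex and joryor → sylgor (R5).
Using R9, sylgor makes qortam.
qortam and vorhex → raxgor (R3).
qortam and raxgor and vorhex → ulezor (R4).

Yes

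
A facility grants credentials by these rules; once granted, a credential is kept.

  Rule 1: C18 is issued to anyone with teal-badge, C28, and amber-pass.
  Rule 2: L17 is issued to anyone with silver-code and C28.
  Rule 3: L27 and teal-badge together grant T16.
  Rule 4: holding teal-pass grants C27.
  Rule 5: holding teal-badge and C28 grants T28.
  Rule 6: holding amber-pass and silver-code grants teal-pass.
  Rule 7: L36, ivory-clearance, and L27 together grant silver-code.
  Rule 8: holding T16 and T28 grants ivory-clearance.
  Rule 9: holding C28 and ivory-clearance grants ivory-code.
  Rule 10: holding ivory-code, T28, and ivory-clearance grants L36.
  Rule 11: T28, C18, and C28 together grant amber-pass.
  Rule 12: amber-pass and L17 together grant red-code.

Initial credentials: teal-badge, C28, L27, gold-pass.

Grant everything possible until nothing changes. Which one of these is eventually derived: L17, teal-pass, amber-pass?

L17

Holding teal-badge and C28 grants T28 (Rule 5).
Holding L27 and teal-badge grants T16 (Rule 3).
Holding T16 and T28 grants ivory-clearance (Rule 8).
Holding C28 and ivory-clearance grants ivory-code (Rule 9).
Holding ivory-code, T28, and ivory-clearance grants L36 (Rule 10).
Holding L36, ivory-clearance, and L27 grants silver-code (Rule 7).
Holding silver-code and C28 grants L17 (Rule 2).
teal-pass would need amber-pass and silver-code (Rule 6), but amber-pass is never granted. amber-pass would need T28, C18, and C28 (Rule 11), but C18 is never granted.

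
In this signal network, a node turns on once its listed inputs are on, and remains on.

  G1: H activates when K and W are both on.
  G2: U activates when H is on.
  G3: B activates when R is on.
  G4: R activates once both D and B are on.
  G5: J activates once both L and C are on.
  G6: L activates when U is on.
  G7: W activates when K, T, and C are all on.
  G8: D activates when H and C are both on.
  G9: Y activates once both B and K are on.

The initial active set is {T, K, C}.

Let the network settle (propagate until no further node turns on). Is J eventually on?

K, T, and C are on, so W activates (G7).
K and W are on, so H activates (G1).
G2: H on → U on.
G6: U on → L on.
G5: L and C on → J on.

Yes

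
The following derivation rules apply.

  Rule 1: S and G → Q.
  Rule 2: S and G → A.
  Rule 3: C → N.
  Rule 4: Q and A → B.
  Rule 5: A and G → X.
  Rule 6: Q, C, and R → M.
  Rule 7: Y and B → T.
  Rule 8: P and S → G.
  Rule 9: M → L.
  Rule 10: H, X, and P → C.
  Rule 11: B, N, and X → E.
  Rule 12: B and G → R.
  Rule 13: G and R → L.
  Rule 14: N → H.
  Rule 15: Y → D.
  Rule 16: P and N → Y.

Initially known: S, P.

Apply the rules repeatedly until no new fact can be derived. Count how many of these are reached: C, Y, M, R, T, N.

P and S hold, so G follows (Rule 8).
S and G hold, so A follows (Rule 2).
From S and G, Rule 1 gives Q.
From Q and A, Rule 4 gives B.
B and G hold, so R follows (Rule 12).
C would need H, X, and P (Rule 10), but H is never established.
Y would need P and N (Rule 16), but N is never established.
M would need Q, C, and R (Rule 6), but C is never established.
R: reached.
T would need Y and B (Rule 7), but Y is never established.
N would need C (Rule 3), but C is never established.
Reached: R — 1 of the 6.

1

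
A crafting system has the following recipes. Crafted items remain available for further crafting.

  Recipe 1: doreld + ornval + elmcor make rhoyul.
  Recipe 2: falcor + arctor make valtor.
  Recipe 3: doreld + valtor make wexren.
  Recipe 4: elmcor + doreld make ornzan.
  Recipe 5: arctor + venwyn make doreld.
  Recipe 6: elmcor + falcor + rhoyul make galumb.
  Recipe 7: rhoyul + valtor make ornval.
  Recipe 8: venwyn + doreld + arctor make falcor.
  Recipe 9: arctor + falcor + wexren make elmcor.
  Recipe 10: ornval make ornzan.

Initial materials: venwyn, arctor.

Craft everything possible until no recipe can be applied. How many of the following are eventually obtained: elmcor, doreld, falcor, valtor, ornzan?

5

Using Recipe 5, arctor and venwyn make doreld.
Using Recipe 8, venwyn, doreld, and arctor make falcor.
Using Recipe 2, falcor and arctor make valtor.
doreld + valtor → wexren (Recipe 3).
arctor + falcor + wexren → elmcor (Recipe 9).
elmcor + doreld → ornzan (Recipe 4).
elmcor: reached.
doreld: reached.
falcor: reached.
valtor: reached.
ornzan: reached.
All 5 are reached.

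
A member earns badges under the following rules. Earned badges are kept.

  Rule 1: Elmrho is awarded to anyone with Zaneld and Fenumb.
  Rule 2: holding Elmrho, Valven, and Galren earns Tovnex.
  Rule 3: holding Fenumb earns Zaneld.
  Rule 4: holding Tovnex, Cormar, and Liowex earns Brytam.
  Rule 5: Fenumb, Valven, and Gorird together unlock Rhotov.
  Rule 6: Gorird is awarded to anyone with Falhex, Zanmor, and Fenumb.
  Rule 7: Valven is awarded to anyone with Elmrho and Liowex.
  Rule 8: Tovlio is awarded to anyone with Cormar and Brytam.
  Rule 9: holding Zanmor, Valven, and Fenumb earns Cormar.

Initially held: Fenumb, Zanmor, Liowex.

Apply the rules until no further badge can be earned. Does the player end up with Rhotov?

No

Rhotov would need Fenumb, Valven, and Gorird (Rule 5), but Gorird is never earned.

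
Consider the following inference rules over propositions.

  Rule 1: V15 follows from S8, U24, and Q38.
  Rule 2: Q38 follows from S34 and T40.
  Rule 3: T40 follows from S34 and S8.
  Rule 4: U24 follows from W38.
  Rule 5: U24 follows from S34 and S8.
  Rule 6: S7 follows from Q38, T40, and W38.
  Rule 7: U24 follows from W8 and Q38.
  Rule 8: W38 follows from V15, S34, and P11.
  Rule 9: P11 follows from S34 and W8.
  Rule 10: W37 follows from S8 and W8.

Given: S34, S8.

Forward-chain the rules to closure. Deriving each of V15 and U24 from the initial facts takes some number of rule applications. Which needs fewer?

U24

U24: From S34 and S8, Rule 5 gives U24. [1 rule application]
V15: From S34 and S8, Rule 5 gives U24. S34 and S8 hold, so T40 follows (Rule 3). From S34 and T40, Rule 2 gives Q38. From S8, U24, and Q38, Rule 1 gives V15. [4 rule applications]
U24 needs fewer.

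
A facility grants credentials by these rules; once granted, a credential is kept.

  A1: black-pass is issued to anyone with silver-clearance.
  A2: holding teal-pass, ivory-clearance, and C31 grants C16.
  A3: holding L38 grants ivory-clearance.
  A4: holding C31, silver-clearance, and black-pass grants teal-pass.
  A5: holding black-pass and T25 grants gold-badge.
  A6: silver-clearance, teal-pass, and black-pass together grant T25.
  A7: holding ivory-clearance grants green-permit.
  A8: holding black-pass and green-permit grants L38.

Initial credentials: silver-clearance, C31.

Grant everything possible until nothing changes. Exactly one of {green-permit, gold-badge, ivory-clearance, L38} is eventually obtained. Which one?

gold-badge

Holding silver-clearance grants black-pass (A1).
Holding C31, silver-clearance, and black-pass grants teal-pass (A4).
Holding silver-clearance, teal-pass, and black-pass grants T25 (A6).
Holding black-pass and T25 grants gold-badge (A5).
L38 would need black-pass and green-permit (A8), but green-permit is never granted. green-permit would need ivory-clearance (A7), but ivory-clearance is never granted. ivory-clearance would need L38 (A3), but L38 is never granted.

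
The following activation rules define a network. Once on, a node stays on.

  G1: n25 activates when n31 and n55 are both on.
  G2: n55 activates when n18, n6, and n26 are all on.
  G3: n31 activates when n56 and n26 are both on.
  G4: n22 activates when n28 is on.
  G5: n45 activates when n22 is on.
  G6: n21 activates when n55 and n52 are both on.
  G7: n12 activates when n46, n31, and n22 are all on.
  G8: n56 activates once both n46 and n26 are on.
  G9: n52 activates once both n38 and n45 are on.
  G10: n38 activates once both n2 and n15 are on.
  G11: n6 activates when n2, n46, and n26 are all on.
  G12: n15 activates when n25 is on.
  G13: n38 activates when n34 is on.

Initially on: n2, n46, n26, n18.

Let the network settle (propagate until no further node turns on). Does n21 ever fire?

No

n21 would need n55 and n52 (G6), but n52 never turns on.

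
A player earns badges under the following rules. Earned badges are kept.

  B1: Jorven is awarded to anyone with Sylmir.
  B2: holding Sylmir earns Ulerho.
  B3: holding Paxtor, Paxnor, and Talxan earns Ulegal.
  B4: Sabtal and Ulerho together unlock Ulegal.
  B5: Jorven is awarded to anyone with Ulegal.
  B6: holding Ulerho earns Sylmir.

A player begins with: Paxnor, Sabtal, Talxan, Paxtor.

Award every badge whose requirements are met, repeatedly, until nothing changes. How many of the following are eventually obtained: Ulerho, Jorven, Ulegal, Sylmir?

With Paxtor, Paxnor, and Talxan, Ulegal is earned (B3).
With Ulegal, Jorven is earned (B5).
Ulerho would need Sylmir (B2), but Sylmir is never earned.
Jorven: reached.
Ulegal: reached.
Sylmir would need Ulerho (B6), but Ulerho is never earned.
Reached: Jorven and Ulegal — 2 of the 4.

2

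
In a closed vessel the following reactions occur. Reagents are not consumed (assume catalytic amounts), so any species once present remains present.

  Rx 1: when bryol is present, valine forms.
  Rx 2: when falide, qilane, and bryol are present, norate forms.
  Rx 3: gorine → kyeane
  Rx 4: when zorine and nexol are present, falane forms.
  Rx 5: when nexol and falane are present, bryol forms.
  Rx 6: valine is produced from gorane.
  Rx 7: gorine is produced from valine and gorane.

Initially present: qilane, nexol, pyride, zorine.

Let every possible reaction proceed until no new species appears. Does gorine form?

gorine would need valine and gorane (Rx 7), but gorane never forms.

No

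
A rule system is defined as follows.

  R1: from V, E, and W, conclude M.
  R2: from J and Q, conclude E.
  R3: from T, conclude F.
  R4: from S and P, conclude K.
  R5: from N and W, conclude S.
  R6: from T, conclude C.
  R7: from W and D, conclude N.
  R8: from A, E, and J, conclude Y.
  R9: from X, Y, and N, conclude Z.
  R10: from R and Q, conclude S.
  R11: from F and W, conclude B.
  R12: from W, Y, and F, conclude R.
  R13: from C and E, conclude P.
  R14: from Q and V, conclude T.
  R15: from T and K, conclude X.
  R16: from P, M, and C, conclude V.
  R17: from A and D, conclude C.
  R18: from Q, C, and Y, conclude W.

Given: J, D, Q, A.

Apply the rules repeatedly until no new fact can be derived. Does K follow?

Yes

From J and Q, R2 gives E.
From A and D, R17 gives C.
A, E, and J hold, so Y follows (R8).
C and E hold, so P follows (R13).
Q, C, and Y hold, so W follows (R18).
W and D hold, so N follows (R7).
N and W hold, so S follows (R5).
S and P hold, so K follows (R4).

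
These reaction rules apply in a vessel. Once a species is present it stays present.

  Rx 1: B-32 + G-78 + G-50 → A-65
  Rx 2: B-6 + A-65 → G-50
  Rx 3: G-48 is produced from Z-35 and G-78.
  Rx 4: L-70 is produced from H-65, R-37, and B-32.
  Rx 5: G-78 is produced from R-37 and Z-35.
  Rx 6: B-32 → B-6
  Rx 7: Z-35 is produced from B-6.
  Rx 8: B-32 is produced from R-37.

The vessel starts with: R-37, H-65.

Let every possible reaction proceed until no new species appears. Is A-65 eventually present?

A-65 would need B-32, G-78, and G-50 (Rx 1), but G-50 never forms.

No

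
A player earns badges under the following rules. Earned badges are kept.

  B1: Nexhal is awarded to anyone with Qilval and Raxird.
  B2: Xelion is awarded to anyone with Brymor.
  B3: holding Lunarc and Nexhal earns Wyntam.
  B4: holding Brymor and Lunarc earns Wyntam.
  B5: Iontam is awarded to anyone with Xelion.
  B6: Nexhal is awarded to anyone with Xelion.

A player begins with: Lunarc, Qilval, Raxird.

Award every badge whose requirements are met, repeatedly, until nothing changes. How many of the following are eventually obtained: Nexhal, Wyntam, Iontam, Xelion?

With Qilval and Raxird, Nexhal is earned (B1).
With Lunarc and Nexhal, Wyntam is earned (B3).
Nexhal: reached.
Wyntam: reached.
Iontam would need Xelion (B5), but Xelion is never earned.
Xelion would need Brymor (B2), but Brymor is never earned.
Reached: Nexhal and Wyntam — 2 of the 4.

2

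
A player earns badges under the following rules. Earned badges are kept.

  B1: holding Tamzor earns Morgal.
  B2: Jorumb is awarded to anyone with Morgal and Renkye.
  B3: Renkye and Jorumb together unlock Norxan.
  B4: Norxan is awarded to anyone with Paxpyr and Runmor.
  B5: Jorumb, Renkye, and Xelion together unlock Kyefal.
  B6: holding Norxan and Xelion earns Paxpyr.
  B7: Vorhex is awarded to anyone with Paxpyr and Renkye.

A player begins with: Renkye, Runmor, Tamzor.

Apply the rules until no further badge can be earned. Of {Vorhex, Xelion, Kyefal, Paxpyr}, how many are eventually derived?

0

Vorhex would need Paxpyr and Renkye (B7), but Paxpyr is never earned.
No rule produces Xelion, and it is not given.
Kyefal would need Jorumb, Renkye, and Xelion (B5), but Xelion is never earned.
Paxpyr would need Norxan and Xelion (B6), but Xelion is never earned.
None of the 4 are reached.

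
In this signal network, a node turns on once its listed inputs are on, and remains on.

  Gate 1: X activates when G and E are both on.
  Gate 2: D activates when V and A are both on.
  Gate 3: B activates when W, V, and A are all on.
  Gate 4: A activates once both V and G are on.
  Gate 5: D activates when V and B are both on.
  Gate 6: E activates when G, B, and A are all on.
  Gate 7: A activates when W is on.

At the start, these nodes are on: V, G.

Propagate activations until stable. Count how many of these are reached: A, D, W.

Gate 4: V and G on → A on.
Gate 2: V and A on → D on.
A: reached.
D: reached.
No rule produces W, and it is not given.
Reached: A and D — 2 of the 3.

2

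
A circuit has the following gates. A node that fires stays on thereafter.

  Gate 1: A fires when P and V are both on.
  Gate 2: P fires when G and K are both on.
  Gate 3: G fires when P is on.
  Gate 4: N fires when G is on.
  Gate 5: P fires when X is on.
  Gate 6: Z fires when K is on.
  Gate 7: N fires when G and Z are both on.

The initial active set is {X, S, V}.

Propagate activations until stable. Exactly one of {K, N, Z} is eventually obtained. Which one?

N

X is on, so P fires (Gate 5).
Gate 3: P on → G on.
G is on, so N fires (Gate 4).
No rule produces K, and it is not given. Z would need K (Gate 6), but K never turns on.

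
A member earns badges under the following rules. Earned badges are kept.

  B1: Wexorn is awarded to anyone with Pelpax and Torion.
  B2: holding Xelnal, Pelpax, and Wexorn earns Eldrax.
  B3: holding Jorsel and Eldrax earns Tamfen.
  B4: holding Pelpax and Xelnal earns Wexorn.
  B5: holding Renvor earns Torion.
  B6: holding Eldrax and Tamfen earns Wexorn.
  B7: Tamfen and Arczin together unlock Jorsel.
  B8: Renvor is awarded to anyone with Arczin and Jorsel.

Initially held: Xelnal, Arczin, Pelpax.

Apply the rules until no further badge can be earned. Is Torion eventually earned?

Torion would need Renvor (B5), but Renvor is never earned.

No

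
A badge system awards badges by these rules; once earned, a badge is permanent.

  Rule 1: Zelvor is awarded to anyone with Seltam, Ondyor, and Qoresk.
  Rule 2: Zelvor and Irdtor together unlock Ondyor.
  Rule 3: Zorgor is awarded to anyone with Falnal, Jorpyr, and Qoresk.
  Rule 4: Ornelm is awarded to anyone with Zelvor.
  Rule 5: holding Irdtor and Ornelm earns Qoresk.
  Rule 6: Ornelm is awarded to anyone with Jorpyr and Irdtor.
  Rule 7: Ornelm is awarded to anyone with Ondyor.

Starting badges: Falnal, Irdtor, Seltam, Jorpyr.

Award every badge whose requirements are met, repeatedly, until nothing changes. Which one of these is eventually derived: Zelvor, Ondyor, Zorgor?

With Jorpyr and Irdtor, Ornelm is earned (Rule 6).
With Irdtor and Ornelm, Qoresk is earned (Rule 5).
With Falnal, Jorpyr, and Qoresk, Zorgor is earned (Rule 3).
Ondyor would need Zelvor and Irdtor (Rule 2), but Zelvor is never earned. Zelvor would need Seltam, Ondyor, and Qoresk (Rule 1), but Ondyor is never earned.

Zorgor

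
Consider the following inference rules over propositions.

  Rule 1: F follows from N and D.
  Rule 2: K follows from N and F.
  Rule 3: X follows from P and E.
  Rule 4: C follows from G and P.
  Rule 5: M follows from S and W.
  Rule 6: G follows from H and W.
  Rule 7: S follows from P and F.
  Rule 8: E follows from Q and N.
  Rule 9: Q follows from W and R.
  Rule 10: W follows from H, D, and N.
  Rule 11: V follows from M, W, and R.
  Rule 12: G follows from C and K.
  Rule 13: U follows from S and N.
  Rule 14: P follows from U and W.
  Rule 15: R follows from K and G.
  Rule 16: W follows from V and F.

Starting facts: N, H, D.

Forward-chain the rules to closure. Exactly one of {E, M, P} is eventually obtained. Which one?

H, D, and N hold, so W follows (Rule 10).
N and D hold, so F follows (Rule 1).
H and W hold, so G follows (Rule 6).
N and F hold, so K follows (Rule 2).
K and G hold, so R follows (Rule 15).
W and R hold, so Q follows (Rule 9).
Q and N hold, so E follows (Rule 8).
M would need S and W (Rule 5), but S is never established. P would need U and W (Rule 14), but U is never established.

E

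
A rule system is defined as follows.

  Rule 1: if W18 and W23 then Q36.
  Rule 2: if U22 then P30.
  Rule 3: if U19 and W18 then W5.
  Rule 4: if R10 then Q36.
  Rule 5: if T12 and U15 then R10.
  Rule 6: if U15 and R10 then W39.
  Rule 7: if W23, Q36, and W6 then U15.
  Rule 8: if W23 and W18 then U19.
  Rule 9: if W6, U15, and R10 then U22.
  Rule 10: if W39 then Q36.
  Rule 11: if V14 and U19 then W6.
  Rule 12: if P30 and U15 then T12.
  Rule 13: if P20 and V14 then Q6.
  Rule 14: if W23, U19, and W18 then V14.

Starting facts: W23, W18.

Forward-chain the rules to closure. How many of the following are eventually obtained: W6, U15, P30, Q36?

W18 and W23 hold, so Q36 follows (Rule 1).
From W23 and W18, Rule 8 gives U19.
W23, U19, and W18 hold, so V14 follows (Rule 14).
From V14 and U19, Rule 11 gives W6.
From W23, Q36, and W6, Rule 7 gives U15.
W6: reached.
U15: reached.
P30 would need U22 (Rule 2), but U22 is never established.
Q36: reached.
Reached: W6, U15, and Q36 — 3 of the 4.

3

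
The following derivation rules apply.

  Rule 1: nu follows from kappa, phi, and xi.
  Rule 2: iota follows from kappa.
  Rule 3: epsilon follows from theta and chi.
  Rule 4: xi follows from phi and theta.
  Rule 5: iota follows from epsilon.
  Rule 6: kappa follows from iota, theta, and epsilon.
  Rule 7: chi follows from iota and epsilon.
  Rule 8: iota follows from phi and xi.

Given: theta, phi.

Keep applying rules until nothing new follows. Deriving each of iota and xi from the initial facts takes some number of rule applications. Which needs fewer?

xi: From phi and theta, Rule 4 gives xi. [1 rule application]
iota: From phi and theta, Rule 4 gives xi. From phi and xi, Rule 8 gives iota. [2 rule applications]
xi needs fewer.

xi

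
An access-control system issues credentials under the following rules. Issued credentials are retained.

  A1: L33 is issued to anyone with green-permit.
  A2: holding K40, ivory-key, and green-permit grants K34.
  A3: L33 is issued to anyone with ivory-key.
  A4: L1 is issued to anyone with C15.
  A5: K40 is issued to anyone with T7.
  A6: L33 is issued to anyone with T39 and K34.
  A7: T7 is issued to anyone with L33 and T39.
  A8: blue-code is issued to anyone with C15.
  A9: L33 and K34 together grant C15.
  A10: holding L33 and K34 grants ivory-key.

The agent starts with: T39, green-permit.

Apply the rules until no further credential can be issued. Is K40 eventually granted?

Holding green-permit grants L33 (A1).
Holding L33 and T39 grants T7 (A7).
Holding T7 grants K40 (A5).

Yes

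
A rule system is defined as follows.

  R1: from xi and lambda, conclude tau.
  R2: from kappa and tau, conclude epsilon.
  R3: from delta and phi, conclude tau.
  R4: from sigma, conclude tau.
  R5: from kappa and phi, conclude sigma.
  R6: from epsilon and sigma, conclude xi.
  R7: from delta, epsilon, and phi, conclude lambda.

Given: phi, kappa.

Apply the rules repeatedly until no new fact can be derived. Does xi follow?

kappa and phi hold, so sigma follows (R5).
sigma holds, so tau follows (R4).
From kappa and tau, R2 gives epsilon.
epsilon and sigma hold, so xi follows (R6).

Yes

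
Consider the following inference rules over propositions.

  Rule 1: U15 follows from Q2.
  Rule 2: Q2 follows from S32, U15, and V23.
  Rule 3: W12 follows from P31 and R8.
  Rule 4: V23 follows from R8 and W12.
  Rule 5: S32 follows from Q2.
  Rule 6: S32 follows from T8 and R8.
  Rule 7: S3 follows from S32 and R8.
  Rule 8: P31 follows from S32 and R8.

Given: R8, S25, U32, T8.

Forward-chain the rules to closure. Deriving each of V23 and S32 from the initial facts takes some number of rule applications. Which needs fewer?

S32: From T8 and R8, Rule 6 gives S32. [1 rule application]
V23: T8 and R8 hold, so S32 follows (Rule 6). From S32 and R8, Rule 8 gives P31. From P31 and R8, Rule 3 gives W12. From R8 and W12, Rule 4 gives V23. [4 rule applications]
S32 needs fewer.

S32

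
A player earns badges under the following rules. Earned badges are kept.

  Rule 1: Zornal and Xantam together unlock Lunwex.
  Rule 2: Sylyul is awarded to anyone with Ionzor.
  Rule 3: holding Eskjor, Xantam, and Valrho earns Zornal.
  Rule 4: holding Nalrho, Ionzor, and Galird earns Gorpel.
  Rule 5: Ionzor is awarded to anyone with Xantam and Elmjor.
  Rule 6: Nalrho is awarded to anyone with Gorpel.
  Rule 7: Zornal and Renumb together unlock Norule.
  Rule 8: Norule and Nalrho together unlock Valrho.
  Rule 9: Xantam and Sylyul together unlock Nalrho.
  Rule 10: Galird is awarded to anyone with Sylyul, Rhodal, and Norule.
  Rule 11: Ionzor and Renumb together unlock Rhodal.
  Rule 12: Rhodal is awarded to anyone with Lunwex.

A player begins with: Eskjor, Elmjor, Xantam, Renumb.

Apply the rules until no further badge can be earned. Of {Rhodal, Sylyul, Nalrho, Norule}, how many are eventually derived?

With Xantam and Elmjor, Ionzor is earned (Rule 5).
With Ionzor, Sylyul is earned (Rule 2).
With Ionzor and Renumb, Rhodal is earned (Rule 11).
With Xantam and Sylyul, Nalrho is earned (Rule 9).
Rhodal: reached.
Sylyul: reached.
Nalrho: reached.
Norule would need Zornal and Renumb (Rule 7), but Zornal is never earned.
Reached: Rhodal, Sylyul, and Nalrho — 3 of the 4.

3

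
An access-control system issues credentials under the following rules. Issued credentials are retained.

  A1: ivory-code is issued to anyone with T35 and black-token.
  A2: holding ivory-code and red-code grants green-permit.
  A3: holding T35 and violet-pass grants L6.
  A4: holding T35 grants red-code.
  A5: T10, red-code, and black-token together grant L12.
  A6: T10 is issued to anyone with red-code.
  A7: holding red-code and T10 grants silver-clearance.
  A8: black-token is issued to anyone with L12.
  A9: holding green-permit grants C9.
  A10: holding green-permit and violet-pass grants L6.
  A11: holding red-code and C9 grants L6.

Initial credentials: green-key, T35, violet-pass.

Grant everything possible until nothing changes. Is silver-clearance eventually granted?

Yes

Holding T35 grants red-code (A4).
Holding red-code grants T10 (A6).
Holding red-code and T10 grants silver-clearance (A7).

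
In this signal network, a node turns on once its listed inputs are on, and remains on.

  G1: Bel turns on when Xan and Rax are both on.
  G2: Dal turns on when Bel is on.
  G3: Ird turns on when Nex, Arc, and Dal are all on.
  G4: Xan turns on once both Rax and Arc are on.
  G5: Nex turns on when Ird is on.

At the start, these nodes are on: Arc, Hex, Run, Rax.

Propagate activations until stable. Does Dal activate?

Rax and Arc are on, so Xan turns on (G4).
G1: Xan and Rax on → Bel on.
Bel is on, so Dal turns on (G2).

Yes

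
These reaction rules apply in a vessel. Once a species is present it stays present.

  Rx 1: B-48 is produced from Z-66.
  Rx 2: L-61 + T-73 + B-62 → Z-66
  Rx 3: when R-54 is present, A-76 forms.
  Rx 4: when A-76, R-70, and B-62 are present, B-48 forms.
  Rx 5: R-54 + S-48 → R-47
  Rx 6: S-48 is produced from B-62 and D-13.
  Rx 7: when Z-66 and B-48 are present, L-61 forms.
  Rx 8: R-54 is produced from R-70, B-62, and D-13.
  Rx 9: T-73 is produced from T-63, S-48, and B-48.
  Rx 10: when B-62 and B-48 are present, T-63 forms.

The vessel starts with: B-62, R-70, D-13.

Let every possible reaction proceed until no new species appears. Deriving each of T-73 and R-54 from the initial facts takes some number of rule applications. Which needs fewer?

R-54: R-70, B-62, and D-13 present → R-54 forms (Rx 8). [1 rule application]
T-73: B-62 and D-13 present → S-48 forms (Rx 6). R-70, B-62, and D-13 present → R-54 forms (Rx 8). R-54 present → A-76 forms (Rx 3). A-76, R-70, and B-62 present → B-48 forms (Rx 4). B-62 and B-48 present → T-63 forms (Rx 10). T-63, S-48, and B-48 present → T-73 forms (Rx 9). [6 rule applications]
R-54 needs fewer.

R-54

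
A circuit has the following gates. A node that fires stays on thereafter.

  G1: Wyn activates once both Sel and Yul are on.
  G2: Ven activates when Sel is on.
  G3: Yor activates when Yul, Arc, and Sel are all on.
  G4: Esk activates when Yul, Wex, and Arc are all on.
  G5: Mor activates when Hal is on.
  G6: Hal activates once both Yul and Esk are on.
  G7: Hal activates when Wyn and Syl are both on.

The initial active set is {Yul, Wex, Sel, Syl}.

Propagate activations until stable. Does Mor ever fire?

Yes

G1: Sel and Yul on → Wyn on.
G7: Wyn and Syl on → Hal on.
Hal is on, so Mor activates (G5).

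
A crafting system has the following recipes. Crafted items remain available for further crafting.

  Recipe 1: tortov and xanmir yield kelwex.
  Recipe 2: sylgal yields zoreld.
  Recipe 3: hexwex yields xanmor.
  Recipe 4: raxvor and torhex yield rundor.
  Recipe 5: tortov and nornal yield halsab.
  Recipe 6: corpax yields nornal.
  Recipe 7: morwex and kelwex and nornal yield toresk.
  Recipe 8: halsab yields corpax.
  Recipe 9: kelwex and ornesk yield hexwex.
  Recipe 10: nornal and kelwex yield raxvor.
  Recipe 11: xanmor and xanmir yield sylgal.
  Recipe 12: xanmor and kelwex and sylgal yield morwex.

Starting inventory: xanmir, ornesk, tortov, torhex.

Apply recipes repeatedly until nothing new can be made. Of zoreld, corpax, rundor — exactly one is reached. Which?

zoreld

Using Recipe 1, tortov and xanmir make kelwex.
Using Recipe 9, kelwex and ornesk make hexwex.
hexwex → xanmor (Recipe 3).
xanmor and xanmir → sylgal (Recipe 11).
sylgal → zoreld (Recipe 2).
rundor would need raxvor and torhex (Recipe 4), but raxvor is never obtained. corpax would need halsab (Recipe 8), but halsab is never obtained.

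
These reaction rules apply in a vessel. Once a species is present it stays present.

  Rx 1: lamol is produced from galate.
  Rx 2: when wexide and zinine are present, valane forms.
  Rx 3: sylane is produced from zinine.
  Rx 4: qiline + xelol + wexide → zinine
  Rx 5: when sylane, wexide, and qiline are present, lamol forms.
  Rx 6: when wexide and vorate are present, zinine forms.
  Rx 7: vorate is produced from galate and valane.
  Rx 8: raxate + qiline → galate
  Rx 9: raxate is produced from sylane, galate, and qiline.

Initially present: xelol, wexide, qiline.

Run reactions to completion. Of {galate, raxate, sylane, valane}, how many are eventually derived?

2

qiline, xelol, and wexide present → zinine forms (Rx 4).
wexide and zinine present → valane forms (Rx 2).
zinine present → sylane forms (Rx 3).
galate would need raxate and qiline (Rx 8), but raxate never forms.
raxate would need sylane, galate, and qiline (Rx 9), but galate never forms.
sylane: reached.
valane: reached.
Reached: sylane and valane — 2 of the 4.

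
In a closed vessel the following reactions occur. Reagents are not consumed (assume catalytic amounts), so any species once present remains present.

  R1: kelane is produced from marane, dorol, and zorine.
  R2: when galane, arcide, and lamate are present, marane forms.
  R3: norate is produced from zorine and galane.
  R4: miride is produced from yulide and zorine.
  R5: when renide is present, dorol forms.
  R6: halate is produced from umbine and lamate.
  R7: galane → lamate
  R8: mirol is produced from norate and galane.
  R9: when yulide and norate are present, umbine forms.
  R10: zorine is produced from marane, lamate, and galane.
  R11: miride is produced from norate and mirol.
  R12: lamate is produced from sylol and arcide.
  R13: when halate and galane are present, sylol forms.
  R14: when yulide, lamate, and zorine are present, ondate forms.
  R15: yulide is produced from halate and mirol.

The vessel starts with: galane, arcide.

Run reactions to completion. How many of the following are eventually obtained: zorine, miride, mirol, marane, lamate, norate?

6

galane present → lamate forms (R7).
galane, arcide, and lamate present → marane forms (R2).
marane, lamate, and galane present → zorine forms (R10).
zorine and galane present → norate forms (R3).
norate and galane present → mirol forms (R8).
norate and mirol present → miride forms (R11).
zorine: reached.
miride: reached.
mirol: reached.
marane: reached.
lamate: reached.
norate: reached.
All 6 are reached.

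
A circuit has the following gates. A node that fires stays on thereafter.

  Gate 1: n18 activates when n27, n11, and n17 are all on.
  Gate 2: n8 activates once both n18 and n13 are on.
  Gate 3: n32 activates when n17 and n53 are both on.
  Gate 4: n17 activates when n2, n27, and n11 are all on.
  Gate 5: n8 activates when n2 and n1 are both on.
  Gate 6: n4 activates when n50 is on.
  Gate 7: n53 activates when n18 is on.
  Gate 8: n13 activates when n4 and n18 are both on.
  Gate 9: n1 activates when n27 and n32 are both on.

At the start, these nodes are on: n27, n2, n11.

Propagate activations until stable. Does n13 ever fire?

No

n13 would need n4 and n18 (Gate 8), but n4 never turns on.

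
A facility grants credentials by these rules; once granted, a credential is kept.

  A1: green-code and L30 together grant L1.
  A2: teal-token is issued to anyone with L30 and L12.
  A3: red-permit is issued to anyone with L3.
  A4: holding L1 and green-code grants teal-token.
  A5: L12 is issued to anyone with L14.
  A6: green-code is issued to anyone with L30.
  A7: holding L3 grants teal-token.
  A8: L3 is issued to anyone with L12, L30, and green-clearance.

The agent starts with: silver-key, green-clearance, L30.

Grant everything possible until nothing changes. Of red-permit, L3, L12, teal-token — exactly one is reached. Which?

Holding L30 grants green-code (A6).
Holding green-code and L30 grants L1 (A1).
Holding L1 and green-code grants teal-token (A4).
L3 would need L12, L30, and green-clearance (A8), but L12 is never granted. L12 would need L14 (A5), but L14 is never granted. red-permit would need L3 (A3), but L3 is never granted.

teal-token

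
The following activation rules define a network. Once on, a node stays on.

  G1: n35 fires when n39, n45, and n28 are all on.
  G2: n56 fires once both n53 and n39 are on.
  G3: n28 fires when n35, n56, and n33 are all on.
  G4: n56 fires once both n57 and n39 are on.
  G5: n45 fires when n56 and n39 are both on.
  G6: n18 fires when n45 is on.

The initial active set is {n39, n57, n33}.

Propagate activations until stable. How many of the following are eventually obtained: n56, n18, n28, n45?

G4: n57 and n39 on → n56 on.
n56 and n39 are on, so n45 fires (G5).
G6: n45 on → n18 on.
n56: reached.
n18: reached.
n28 would need n35, n56, and n33 (G3), but n35 never turns on.
n45: reached.
Reached: n56, n18, and n45 — 3 of the 4.

3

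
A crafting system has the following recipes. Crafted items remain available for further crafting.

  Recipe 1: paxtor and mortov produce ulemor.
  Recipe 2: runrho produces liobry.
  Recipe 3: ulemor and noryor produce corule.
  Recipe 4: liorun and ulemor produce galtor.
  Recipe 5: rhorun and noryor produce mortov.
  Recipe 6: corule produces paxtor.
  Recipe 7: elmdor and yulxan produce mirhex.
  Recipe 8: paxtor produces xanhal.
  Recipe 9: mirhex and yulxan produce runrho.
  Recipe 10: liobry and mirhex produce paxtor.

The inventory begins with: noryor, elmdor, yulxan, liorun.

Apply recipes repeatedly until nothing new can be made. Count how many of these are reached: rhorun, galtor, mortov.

No rule produces rhorun, and it is not given.
galtor would need liorun and ulemor (Recipe 4), but ulemor is never obtained.
mortov would need rhorun and noryor (Recipe 5), but rhorun is never obtained.
None of the 3 are reached.

0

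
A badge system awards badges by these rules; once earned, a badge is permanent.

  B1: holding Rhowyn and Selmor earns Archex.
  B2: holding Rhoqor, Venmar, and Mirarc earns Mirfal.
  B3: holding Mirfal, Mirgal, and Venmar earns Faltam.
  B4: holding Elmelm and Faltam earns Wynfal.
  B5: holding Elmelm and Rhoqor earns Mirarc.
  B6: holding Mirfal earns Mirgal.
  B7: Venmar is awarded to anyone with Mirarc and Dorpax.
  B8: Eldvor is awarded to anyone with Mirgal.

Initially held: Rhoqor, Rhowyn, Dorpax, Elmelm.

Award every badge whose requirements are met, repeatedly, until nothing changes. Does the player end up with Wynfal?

Yes

With Elmelm and Rhoqor, Mirarc is earned (B5).
With Mirarc and Dorpax, Venmar is earned (B7).
With Rhoqor, Venmar, and Mirarc, Mirfal is earned (B2).
With Mirfal, Mirgal is earned (B6).
With Mirfal, Mirgal, and Venmar, Faltam is earned (B3).
With Elmelm and Faltam, Wynfal is earned (B4).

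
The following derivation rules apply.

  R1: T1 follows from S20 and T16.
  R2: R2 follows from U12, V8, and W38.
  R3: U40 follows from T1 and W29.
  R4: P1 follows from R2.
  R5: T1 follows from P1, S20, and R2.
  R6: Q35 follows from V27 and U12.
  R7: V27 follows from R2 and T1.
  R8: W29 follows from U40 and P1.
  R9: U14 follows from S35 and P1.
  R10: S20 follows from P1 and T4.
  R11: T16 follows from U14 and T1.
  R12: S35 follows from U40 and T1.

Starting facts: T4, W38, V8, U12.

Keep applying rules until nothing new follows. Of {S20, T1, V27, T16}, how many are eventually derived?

3

From U12, V8, and W38, R2 gives R2.
From R2, R4 gives P1.
From P1 and T4, R10 gives S20.
From P1, S20, and R2, R5 gives T1.
From R2 and T1, R7 gives V27.
S20: reached.
T1: reached.
V27: reached.
T16 would need U14 and T1 (R11), but U14 is never established.
Reached: S20, T1, and V27 — 3 of the 4.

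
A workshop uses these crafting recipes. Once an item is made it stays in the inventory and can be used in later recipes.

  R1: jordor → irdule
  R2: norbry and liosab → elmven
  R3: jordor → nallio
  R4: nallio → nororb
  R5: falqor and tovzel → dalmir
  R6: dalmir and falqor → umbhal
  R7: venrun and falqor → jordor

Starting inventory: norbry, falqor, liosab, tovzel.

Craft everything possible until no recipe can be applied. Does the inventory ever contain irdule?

irdule would need jordor (R1), but jordor is never obtained.

No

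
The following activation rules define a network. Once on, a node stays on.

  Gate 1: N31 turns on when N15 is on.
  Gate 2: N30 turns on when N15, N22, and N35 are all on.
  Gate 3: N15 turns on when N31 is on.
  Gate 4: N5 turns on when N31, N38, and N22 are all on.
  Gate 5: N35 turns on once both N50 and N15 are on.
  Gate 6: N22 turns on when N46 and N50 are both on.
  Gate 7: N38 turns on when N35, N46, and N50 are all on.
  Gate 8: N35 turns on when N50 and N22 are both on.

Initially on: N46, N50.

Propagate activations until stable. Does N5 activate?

No

N5 would need N31, N38, and N22 (Gate 4), but N31 never turns on.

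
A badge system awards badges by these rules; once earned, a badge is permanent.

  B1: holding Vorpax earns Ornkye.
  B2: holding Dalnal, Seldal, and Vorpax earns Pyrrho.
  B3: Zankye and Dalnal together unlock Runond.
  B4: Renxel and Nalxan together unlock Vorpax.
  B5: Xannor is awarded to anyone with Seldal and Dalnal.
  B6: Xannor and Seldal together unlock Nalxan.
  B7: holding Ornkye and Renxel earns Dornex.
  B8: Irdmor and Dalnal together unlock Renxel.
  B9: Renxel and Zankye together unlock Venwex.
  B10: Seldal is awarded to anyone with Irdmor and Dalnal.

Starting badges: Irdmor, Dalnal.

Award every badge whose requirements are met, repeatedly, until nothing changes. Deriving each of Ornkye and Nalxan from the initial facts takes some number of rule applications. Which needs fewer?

Nalxan

Nalxan: With Irdmor and Dalnal, Seldal is earned (B10). With Seldal and Dalnal, Xannor is earned (B5). With Xannor and Seldal, Nalxan is earned (B6). [3 rule applications]
Ornkye: With Irdmor and Dalnal, Renxel is earned (B8). With Irdmor and Dalnal, Seldal is earned (B10). With Seldal and Dalnal, Xannor is earned (B5). With Xannor and Seldal, Nalxan is earned (B6). With Renxel and Nalxan, Vorpax is earned (B4). With Vorpax, Ornkye is earned (B1). [6 rule applications]
Nalxan needs fewer.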